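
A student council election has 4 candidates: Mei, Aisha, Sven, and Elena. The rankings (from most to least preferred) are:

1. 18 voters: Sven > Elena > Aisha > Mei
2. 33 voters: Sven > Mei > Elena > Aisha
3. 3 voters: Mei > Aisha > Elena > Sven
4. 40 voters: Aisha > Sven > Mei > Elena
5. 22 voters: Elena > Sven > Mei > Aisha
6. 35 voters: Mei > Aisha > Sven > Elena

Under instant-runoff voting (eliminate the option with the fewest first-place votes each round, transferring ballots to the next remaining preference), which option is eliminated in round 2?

Round 1: Mei 38, Aisha 40, Sven 51, Elena 22. Eliminate Elena.
Round 2: Mei 38, Aisha 40, Sven 73. Eliminate Mei.

Mei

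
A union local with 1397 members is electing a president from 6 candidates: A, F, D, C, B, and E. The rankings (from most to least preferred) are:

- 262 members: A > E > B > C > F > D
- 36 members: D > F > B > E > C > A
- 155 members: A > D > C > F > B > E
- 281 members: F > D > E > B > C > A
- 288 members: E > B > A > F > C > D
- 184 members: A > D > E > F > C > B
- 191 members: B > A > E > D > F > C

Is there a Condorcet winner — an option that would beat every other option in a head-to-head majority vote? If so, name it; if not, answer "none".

Checking pairwise contests:
B beats A 796–601.
A beats F 1080–317.
A beats D 1080–317.
A beats C 1080–317.
E beats B 1015–382.
A beats E 792–605.
Every option loses at least one head-to-head, so there is no Condorcet winner.

none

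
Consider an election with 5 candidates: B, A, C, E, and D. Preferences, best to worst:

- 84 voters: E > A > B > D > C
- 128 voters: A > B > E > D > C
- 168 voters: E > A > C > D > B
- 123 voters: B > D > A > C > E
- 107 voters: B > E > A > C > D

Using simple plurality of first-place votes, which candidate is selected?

E

First-place votes: B 230, A 128, C 0, E 252, D 0.
E has the most first-place votes.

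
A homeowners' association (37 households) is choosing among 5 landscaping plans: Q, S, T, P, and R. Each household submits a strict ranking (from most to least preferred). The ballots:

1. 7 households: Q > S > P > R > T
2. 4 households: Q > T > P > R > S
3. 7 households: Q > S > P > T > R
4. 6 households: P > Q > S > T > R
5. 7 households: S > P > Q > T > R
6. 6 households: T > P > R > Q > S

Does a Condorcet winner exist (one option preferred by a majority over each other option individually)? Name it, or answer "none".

none

Checking pairwise contests:
P beats Q 19–18.
Q beats S 30–7.
Q beats T 31–6.
S beats P 21–16.
Q beats R 31–6.
Every option loses at least one head-to-head, so there is no Condorcet winner.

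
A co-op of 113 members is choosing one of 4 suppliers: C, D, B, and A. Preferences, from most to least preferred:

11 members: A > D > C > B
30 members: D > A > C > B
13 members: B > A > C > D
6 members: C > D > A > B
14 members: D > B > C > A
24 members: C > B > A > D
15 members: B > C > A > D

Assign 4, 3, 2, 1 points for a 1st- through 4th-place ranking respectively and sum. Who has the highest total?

C: 11·2 + 30·2 + 13·2 + 6·4 + 14·2 + 24·4 + 15·3 = 301
D: 11·3 + 30·4 + 13·1 + 6·3 + 14·4 + 24·1 + 15·1 = 279
B: 11·1 + 30·1 + 13·4 + 6·1 + 14·3 + 24·3 + 15·4 = 273
A: 11·4 + 30·3 + 13·3 + 6·2 + 14·1 + 24·2 + 15·2 = 277
C has the highest Borda score (301).

C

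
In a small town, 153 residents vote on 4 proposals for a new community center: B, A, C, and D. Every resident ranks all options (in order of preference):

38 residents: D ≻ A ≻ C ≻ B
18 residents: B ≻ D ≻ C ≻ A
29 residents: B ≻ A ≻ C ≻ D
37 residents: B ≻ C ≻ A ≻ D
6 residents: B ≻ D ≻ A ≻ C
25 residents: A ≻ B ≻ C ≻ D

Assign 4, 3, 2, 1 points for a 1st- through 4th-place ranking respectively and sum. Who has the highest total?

B: 38·1 + 18·4 + 29·4 + 37·4 + 6·4 + 25·3 = 473
A: 38·3 + 18·1 + 29·3 + 37·2 + 6·2 + 25·4 = 405
C: 38·2 + 18·2 + 29·2 + 37·3 + 6·1 + 25·2 = 337
D: 38·4 + 18·3 + 29·1 + 37·1 + 6·3 + 25·1 = 315
B has the highest Borda score (473).

B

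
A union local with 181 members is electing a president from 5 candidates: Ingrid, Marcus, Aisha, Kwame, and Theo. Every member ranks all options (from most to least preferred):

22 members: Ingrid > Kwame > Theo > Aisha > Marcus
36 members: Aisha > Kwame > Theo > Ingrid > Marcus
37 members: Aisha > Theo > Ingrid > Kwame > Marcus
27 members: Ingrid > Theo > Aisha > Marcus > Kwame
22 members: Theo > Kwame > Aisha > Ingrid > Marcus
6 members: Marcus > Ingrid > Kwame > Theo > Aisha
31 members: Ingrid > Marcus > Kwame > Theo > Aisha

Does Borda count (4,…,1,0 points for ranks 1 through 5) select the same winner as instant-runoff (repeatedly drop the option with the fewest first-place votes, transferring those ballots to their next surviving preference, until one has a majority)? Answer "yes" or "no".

Borda — scores: Ingrid 470, Marcus 144, Aisha 412, Kwame 351, Theo 433. Winner: Ingrid.
Instant-runoff — R1 Ingrid 80, Marcus 6, Aisha 73, Kwame 0, Theo 22 (Kwame out); R2 Ingrid 80, Marcus 6, Aisha 73, Theo 22 (Marcus out); R3 Ingrid 86, Aisha 73, Theo 22 (Theo out); R4 Ingrid 86, Aisha 95 (Aisha winner). Winner: Aisha.
The two methods disagree.

no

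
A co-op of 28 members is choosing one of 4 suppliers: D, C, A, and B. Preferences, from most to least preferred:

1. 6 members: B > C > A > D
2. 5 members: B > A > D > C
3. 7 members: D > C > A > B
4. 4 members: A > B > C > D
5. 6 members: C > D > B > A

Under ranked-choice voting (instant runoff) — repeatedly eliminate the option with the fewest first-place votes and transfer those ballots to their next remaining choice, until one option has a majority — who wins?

B

Round 1: D 7, C 6, A 4, B 11. Eliminate A.
Round 2: D 7, C 6, B 15. B has a majority.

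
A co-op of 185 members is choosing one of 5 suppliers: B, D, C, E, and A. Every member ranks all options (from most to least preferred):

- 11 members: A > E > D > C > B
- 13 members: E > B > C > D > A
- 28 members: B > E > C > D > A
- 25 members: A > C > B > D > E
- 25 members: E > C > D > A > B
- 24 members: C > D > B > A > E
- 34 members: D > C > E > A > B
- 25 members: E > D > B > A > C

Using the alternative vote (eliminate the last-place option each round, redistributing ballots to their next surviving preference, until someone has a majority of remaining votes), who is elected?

E

Round 1: B 28, D 34, C 24, E 63, A 36. Eliminate C.
Round 2: B 28, D 58, E 63, A 36. Eliminate B.
Round 3: D 58, E 91, A 36. Eliminate A.
Round 4: D 83, E 102. E has a majority.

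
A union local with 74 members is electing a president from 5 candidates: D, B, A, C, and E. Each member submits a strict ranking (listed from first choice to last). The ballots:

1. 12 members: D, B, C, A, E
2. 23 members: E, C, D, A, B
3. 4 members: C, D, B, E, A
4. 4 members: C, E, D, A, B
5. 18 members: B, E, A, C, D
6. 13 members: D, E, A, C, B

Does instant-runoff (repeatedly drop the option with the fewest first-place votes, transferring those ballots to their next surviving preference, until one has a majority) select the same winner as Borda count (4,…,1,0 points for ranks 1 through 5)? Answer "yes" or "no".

yes

Instant-runoff — R1 D 25, B 18, A 0, C 8, E 23 (A out); R2 D 25, B 18, C 8, E 23 (C out); R3 D 29, B 18, E 27 (B out); R4 D 29, E 45 (E winner). Winner: E.
Borda — scores: D 166, B 116, A 101, C 156, E 201. Winner: E.
The two methods agree.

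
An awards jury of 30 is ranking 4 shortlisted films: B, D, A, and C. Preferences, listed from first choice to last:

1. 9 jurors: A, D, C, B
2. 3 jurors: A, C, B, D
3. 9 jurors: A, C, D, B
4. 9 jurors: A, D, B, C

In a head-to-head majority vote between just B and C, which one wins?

Voters preferring B to C: 9; preferring C to B: 21.
C wins the head-to-head.

C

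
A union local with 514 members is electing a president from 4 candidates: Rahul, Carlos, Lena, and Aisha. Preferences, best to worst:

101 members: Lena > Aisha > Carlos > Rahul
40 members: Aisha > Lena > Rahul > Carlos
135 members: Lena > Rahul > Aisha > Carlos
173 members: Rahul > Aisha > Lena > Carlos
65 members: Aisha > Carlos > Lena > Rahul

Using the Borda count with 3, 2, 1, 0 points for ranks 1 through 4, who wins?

Lena

Rahul: 101·0 + 40·1 + 135·2 + 173·3 + 65·0 = 829
Carlos: 101·1 + 40·0 + 135·0 + 173·0 + 65·2 = 231
Lena: 101·3 + 40·2 + 135·3 + 173·1 + 65·1 = 1026
Aisha: 101·2 + 40·3 + 135·1 + 173·2 + 65·3 = 998
Lena has the highest Borda score (1026).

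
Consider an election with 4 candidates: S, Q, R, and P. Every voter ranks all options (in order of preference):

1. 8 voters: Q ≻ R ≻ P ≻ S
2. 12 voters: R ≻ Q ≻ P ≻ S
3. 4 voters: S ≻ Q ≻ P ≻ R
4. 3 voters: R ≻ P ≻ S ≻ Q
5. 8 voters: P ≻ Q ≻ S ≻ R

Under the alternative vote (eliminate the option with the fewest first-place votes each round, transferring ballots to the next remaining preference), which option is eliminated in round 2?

Round 1: S 4, Q 8, R 15, P 8. Eliminate S.
Round 2: Q 12, R 15, P 8. Eliminate P.

P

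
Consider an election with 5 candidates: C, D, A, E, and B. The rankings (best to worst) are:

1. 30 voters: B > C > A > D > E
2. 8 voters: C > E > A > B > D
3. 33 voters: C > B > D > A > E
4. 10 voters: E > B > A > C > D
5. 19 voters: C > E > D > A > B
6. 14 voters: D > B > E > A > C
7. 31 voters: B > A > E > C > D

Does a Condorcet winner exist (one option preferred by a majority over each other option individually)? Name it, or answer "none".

B

B vs C: 85–60 for B.
B vs D: 112–33 for B.
B vs A: 118–27 for B.
B vs E: 108–37 for B.
B beats every other option head-to-head.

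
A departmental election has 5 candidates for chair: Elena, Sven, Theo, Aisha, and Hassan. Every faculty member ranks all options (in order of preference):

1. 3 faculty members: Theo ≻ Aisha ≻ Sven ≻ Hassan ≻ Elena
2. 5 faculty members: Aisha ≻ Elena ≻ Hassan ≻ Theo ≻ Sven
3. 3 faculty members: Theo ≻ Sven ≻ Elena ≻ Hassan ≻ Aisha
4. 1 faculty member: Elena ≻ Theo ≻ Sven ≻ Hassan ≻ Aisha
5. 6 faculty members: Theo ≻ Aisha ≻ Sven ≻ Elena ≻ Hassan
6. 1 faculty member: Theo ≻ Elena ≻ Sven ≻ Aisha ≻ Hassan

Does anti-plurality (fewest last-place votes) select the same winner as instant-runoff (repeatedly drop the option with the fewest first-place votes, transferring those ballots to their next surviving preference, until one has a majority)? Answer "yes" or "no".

Anti-plurality — last-place votes: Elena 3, Sven 5, Theo 0, Aisha 4, Hassan 7. Winner: Theo.
Instant-runoff — R1 Elena 1, Sven 0, Theo 13, Aisha 5, Hassan 0 (Theo winner). Winner: Theo.
The two methods agree.

yes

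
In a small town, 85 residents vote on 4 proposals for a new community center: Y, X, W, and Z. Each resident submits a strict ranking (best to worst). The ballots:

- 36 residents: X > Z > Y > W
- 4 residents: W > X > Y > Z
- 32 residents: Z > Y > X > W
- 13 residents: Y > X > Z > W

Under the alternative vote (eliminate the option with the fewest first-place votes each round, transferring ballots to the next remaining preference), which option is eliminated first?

Round 1: Y 13, X 36, W 4, Z 32. Eliminate W.

W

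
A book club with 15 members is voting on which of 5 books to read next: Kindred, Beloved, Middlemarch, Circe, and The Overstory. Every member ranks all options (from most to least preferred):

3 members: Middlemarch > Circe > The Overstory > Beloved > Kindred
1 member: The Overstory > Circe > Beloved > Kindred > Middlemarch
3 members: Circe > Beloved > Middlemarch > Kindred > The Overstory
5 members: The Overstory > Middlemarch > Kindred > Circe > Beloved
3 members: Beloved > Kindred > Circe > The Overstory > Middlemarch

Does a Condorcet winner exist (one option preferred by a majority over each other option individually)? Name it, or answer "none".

none

Checking pairwise contests:
Beloved beats Kindred 10–5.
Middlemarch beats Beloved 8–7.
The Overstory beats Middlemarch 9–6.
Kindred beats Circe 8–7.
Circe beats The Overstory 9–6.
Every option loses at least one head-to-head, so there is no Condorcet winner.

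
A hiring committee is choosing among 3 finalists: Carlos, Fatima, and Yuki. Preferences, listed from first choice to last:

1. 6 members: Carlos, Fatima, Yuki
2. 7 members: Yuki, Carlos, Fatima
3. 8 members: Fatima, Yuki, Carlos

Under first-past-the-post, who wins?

Fatima

First-place votes: Carlos 6, Fatima 8, Yuki 7.
Fatima has the most first-place votes.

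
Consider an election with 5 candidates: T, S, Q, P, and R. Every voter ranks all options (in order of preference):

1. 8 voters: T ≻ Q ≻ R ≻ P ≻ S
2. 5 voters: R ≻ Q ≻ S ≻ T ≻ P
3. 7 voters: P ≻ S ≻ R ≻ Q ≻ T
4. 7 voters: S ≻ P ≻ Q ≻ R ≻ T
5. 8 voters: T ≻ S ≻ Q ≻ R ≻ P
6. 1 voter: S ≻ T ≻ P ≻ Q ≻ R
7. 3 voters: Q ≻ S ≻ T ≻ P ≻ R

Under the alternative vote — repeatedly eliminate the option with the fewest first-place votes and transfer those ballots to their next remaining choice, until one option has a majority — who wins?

Round 1: T 16, S 8, Q 3, P 7, R 5. Eliminate Q.
Round 2: T 16, S 11, P 7, R 5. Eliminate R.
Round 3: T 16, S 16, P 7. Eliminate P.
Round 4: T 16, S 23. S has a majority.

S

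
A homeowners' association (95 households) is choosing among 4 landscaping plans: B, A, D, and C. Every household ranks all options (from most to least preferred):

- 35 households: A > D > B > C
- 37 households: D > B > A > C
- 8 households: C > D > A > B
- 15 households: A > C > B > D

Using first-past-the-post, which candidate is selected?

First-place votes: B 0, A 50, D 37, C 8.
A has the most first-place votes.

A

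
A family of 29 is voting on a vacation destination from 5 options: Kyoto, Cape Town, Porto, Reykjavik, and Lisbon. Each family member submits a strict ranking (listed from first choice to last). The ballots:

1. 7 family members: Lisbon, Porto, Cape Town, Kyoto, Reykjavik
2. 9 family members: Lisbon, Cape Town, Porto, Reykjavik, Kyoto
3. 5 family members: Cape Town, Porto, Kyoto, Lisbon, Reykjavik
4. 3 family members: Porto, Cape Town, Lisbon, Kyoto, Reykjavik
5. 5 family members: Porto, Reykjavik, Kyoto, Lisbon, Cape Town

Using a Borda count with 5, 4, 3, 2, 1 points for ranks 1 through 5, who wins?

Kyoto: 7·2 + 9·1 + 5·3 + 3·2 + 5·3 = 59
Cape Town: 7·3 + 9·4 + 5·5 + 3·4 + 5·1 = 99
Porto: 7·4 + 9·3 + 5·4 + 3·5 + 5·5 = 115
Reykjavik: 7·1 + 9·2 + 5·1 + 3·1 + 5·4 = 53
Lisbon: 7·5 + 9·5 + 5·2 + 3·3 + 5·2 = 109
Porto has the highest Borda score (115).

Porto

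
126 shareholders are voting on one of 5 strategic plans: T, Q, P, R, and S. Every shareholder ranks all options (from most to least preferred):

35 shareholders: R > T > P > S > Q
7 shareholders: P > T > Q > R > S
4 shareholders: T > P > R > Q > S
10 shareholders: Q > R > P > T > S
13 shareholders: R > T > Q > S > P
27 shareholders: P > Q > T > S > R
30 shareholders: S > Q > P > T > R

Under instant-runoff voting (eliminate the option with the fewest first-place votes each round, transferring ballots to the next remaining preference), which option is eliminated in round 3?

Round 1: T 4, Q 10, P 34, R 48, S 30. Eliminate T.
Round 2: Q 10, P 38, R 48, S 30. Eliminate Q.
Round 3: P 38, R 58, S 30. Eliminate S.

S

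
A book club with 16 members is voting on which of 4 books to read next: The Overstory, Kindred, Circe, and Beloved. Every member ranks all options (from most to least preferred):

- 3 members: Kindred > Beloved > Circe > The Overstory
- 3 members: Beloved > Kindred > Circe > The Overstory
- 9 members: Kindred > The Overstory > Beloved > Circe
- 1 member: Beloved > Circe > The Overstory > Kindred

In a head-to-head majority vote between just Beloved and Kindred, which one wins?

Voters preferring Beloved to Kindred: 4; preferring Kindred to Beloved: 12.
Kindred wins the head-to-head.

Kindred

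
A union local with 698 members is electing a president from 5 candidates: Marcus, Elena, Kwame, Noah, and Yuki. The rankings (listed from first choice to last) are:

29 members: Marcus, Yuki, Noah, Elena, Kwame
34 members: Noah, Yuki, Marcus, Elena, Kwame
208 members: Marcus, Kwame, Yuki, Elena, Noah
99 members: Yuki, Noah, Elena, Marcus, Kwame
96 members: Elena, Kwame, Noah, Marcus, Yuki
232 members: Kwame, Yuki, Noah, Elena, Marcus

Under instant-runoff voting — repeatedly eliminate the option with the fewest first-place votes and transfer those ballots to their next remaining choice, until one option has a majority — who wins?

Marcus

Round 1: Marcus 237, Elena 96, Kwame 232, Noah 34, Yuki 99. Eliminate Noah.
Round 2: Marcus 237, Elena 96, Kwame 232, Yuki 133. Eliminate Elena.
Round 3: Marcus 237, Kwame 328, Yuki 133. Eliminate Yuki.
Round 4: Marcus 370, Kwame 328. Marcus has a majority.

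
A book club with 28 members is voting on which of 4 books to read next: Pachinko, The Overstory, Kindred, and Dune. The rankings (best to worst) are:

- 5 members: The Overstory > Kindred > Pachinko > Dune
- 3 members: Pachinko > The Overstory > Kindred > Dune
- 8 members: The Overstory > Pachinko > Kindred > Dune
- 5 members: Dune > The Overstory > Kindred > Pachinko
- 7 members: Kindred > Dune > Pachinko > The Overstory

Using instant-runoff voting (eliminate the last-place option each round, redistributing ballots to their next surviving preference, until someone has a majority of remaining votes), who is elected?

Round 1: Pachinko 3, The Overstory 13, Kindred 7, Dune 5. Eliminate Pachinko.
Round 2: The Overstory 16, Kindred 7, Dune 5. The Overstory has a majority.

The Overstory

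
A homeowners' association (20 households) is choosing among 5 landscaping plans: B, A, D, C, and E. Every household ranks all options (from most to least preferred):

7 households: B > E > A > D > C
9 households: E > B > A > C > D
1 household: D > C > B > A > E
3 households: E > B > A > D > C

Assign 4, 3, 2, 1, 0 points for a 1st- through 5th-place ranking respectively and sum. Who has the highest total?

B: 7·4 + 9·3 + 1·2 + 3·3 = 66
A: 7·2 + 9·2 + 1·1 + 3·2 = 39
D: 7·1 + 9·0 + 1·4 + 3·1 = 14
C: 7·0 + 9·1 + 1·3 + 3·0 = 12
E: 7·3 + 9·4 + 1·0 + 3·4 = 69
E has the highest Borda score (69).

E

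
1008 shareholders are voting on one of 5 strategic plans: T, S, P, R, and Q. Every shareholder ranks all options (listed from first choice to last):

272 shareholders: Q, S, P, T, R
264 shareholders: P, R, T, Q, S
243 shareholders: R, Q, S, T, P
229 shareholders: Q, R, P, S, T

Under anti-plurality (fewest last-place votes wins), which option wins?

Last-place votes: T 229, S 264, P 243, R 272, Q 0.
Q is ranked last by the fewest voters, so Q wins.

Q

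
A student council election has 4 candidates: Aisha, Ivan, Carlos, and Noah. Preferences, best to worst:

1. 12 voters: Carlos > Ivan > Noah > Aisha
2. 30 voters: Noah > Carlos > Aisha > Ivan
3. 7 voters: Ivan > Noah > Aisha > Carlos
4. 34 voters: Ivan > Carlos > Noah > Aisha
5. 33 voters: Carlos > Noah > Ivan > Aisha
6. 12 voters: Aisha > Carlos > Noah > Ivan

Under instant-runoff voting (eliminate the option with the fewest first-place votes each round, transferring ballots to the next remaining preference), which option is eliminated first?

Round 1: Aisha 12, Ivan 41, Carlos 45, Noah 30. Eliminate Aisha.

Aisha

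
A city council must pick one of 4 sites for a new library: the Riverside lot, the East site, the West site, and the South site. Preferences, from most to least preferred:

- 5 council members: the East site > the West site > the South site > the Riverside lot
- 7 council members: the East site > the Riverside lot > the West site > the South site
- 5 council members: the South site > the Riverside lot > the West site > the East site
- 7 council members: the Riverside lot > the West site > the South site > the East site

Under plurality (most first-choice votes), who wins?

the East site

First-place votes: the Riverside lot 7, the East site 12, the West site 0, the South site 5.
the East site has the most first-place votes.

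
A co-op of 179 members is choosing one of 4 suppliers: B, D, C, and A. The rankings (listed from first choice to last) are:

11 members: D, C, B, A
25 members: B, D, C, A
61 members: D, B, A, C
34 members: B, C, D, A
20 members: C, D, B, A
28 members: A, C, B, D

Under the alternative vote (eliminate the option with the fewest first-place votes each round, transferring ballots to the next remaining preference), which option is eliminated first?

C

Round 1: B 59, D 72, C 20, A 28. Eliminate C.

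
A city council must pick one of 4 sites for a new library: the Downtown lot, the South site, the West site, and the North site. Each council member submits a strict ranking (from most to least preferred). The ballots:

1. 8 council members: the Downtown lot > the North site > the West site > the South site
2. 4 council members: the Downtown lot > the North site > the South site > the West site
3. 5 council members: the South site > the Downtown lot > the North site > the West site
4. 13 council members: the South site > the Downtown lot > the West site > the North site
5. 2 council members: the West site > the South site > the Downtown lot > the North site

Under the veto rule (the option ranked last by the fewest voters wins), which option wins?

Last-place votes: the Downtown lot 0, the South site 8, the West site 9, the North site 15.
the Downtown lot is ranked last by the fewest voters, so the Downtown lot wins.

the Downtown lot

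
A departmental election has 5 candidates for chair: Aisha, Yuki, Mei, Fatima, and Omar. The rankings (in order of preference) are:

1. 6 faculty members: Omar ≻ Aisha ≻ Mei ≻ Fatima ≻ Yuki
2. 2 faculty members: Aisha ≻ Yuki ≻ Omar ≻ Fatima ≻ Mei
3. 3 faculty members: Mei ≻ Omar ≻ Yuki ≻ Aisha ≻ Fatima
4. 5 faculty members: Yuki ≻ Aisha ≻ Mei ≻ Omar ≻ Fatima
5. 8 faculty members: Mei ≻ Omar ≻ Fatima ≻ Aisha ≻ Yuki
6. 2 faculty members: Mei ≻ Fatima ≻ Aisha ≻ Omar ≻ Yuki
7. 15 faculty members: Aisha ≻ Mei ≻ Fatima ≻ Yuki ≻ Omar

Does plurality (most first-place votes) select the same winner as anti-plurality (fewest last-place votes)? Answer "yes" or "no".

yes

Plurality — first-place votes: Aisha 17, Yuki 5, Mei 13, Fatima 0, Omar 6. Winner: Aisha.
Anti-plurality — last-place votes: Aisha 0, Yuki 16, Mei 2, Fatima 8, Omar 15. Winner: Aisha.
The two methods agree.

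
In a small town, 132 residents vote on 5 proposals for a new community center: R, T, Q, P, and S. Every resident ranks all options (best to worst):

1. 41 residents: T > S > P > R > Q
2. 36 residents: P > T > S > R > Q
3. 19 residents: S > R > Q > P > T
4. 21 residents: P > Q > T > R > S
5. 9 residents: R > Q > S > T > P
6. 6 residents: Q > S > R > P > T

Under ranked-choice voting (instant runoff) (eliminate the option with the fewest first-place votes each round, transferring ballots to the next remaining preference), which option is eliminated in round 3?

Round 1: R 9, T 41, Q 6, P 57, S 19. Eliminate Q.
Round 2: R 9, T 41, P 57, S 25. Eliminate R.
Round 3: T 41, P 57, S 34. Eliminate S.

S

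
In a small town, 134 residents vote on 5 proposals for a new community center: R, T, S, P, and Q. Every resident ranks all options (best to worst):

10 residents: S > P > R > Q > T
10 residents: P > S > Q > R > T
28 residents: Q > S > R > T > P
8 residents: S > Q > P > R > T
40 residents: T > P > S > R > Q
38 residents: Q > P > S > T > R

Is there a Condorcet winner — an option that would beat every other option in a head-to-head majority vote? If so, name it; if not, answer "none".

none

Checking pairwise contests:
T beats R 78–56.
S beats T 94–40.
P beats S 88–46.
T beats P 68–66.
S beats Q 68–66.
Every option loses at least one head-to-head, so there is no Condorcet winner.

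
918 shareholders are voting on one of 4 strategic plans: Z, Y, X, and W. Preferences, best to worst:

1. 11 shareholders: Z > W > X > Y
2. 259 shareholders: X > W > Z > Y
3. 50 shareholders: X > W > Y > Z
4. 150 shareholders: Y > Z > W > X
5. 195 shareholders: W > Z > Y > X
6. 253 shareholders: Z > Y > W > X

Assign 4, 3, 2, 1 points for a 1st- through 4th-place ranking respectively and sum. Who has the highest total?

Z: 11·4 + 259·2 + 50·1 + 150·3 + 195·3 + 253·4 = 2659
Y: 11·1 + 259·1 + 50·2 + 150·4 + 195·2 + 253·3 = 2119
X: 11·2 + 259·4 + 50·4 + 150·1 + 195·1 + 253·1 = 1856
W: 11·3 + 259·3 + 50·3 + 150·2 + 195·4 + 253·2 = 2546
Z has the highest Borda score (2659).

Z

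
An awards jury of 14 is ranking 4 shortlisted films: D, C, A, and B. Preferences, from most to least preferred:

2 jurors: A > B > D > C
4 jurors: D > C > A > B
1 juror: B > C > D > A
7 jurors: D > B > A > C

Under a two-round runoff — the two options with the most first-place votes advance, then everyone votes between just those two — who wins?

D

Round 1 first-place votes: D 11, C 0, A 2, B 1.
D and A advance.
Runoff: D is preferred to A by 12 voters; A by 2.
D wins the runoff.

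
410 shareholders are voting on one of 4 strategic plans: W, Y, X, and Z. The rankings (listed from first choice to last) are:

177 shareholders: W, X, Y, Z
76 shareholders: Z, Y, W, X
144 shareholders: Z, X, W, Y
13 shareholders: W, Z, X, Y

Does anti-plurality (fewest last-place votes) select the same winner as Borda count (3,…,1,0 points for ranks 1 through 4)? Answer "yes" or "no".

Anti-plurality — last-place votes: W 0, Y 157, X 76, Z 177. Winner: W.
Borda — scores: W 790, Y 329, X 655, Z 686. Winner: W.
The two methods agree.

yes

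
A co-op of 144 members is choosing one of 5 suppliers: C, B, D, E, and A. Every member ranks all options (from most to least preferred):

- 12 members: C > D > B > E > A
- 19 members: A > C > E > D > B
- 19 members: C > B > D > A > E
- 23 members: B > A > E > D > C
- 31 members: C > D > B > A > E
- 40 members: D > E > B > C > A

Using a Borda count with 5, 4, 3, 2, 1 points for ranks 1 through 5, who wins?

D

C: 12·5 + 19·4 + 19·5 + 23·1 + 31·5 + 40·2 = 489
B: 12·3 + 19·1 + 19·4 + 23·5 + 31·3 + 40·3 = 459
D: 12·4 + 19·2 + 19·3 + 23·2 + 31·4 + 40·5 = 513
E: 12·2 + 19·3 + 19·1 + 23·3 + 31·1 + 40·4 = 360
A: 12·1 + 19·5 + 19·2 + 23·4 + 31·2 + 40·1 = 339
D has the highest Borda score (513).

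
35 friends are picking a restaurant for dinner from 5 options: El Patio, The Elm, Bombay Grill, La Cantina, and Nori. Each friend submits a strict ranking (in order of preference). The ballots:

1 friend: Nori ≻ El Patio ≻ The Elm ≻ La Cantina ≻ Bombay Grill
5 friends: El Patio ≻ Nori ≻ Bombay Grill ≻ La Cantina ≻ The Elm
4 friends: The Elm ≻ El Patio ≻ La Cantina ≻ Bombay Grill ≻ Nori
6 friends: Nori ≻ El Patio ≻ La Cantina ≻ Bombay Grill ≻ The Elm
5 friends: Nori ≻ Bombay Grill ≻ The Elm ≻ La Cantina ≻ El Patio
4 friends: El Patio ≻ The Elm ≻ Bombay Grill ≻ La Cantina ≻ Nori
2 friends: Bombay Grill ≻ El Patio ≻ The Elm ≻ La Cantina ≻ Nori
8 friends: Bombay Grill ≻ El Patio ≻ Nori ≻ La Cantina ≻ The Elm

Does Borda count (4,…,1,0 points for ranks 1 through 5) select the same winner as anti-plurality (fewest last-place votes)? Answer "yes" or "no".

no

Borda — scores: El Patio 99, The Elm 44, Bombay Grill 83, La Cantina 45, Nori 79. Winner: El Patio.
Anti-plurality — last-place votes: El Patio 5, The Elm 19, Bombay Grill 1, La Cantina 0, Nori 10. Winner: La Cantina.
The two methods disagree.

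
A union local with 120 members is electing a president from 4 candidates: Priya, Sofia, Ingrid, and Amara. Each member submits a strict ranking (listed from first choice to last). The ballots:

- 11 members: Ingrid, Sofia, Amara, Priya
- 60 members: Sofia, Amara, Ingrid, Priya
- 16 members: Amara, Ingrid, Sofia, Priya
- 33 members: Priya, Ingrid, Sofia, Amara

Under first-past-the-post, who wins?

Sofia

First-place votes: Priya 33, Sofia 60, Ingrid 11, Amara 16.
Sofia has the most first-place votes.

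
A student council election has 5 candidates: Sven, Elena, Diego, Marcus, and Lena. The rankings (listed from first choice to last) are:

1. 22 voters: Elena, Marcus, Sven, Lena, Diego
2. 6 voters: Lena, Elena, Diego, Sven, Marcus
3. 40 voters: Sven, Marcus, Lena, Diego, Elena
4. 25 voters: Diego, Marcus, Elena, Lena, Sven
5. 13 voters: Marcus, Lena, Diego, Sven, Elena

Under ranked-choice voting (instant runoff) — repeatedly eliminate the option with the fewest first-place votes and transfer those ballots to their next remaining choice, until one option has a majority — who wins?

Round 1: Sven 40, Elena 22, Diego 25, Marcus 13, Lena 6. Eliminate Lena.
Round 2: Sven 40, Elena 28, Diego 25, Marcus 13. Eliminate Marcus.
Round 3: Sven 40, Elena 28, Diego 38. Eliminate Elena.
Round 4: Sven 62, Diego 44. Sven has a majority.

Sven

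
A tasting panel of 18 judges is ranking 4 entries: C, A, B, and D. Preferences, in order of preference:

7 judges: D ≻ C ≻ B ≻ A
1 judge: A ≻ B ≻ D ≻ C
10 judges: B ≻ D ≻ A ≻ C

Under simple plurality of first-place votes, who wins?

B

First-place votes: C 0, A 1, B 10, D 7.
B has the most first-place votes.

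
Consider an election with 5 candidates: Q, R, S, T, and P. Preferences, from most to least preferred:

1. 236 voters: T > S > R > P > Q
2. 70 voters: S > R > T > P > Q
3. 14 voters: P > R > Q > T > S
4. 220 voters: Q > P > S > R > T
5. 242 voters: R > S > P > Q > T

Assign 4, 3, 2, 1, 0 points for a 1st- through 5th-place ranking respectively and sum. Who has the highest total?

Q: 236·0 + 70·0 + 14·2 + 220·4 + 242·1 = 1150
R: 236·2 + 70·3 + 14·3 + 220·1 + 242·4 = 1912
S: 236·3 + 70·4 + 14·0 + 220·2 + 242·3 = 2154
T: 236·4 + 70·2 + 14·1 + 220·0 + 242·0 = 1098
P: 236·1 + 70·1 + 14·4 + 220·3 + 242·2 = 1506
S has the highest Borda score (2154).

S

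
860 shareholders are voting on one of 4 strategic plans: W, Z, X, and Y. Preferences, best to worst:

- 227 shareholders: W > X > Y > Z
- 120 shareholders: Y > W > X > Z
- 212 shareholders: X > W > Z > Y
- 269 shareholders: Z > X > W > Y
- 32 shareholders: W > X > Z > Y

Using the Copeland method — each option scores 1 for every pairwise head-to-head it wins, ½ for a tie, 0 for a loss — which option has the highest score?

W: beats Z and Y; loses to X → score 2.
Z: beats Y; loses to W and X → score 1.
X: beats W, Z, and Y → score 3.
Y: loses to W, Z, and X → score 0.
X has the best pairwise record.

X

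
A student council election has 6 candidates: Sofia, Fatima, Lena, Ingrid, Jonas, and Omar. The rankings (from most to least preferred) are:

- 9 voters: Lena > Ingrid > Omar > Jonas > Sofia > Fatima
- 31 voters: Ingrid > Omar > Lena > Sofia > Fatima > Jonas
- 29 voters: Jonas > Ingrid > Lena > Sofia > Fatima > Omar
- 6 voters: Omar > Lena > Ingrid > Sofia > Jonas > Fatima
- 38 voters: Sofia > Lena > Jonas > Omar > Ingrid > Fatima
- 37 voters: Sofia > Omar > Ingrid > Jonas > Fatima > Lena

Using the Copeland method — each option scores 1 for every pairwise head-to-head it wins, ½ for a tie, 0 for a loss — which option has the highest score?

Sofia

Sofia: beats Fatima, Jonas, and Omar; ties Lena and Ingrid → score 4.
Fatima: loses to Sofia, Lena, Ingrid, Jonas, and Omar → score 0.
Lena: beats Fatima, Jonas, and Omar; ties Sofia; loses to Ingrid → score 3.5.
Ingrid: beats Fatima, Lena, and Jonas; ties Sofia; loses to Omar → score 3.5.
Jonas: beats Fatima; loses to Sofia, Lena, Ingrid, and Omar → score 1.
Omar: beats Fatima, Ingrid, and Jonas; loses to Sofia and Lena → score 3.
Sofia has the best pairwise record.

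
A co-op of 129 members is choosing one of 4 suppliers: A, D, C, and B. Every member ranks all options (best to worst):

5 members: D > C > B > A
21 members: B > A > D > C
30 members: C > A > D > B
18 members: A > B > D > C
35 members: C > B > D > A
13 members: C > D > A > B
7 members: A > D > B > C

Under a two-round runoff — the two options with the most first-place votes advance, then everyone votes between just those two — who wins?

Round 1 first-place votes: A 25, D 5, C 78, B 21.
C and A advance.
Runoff: C is preferred to A by 83 voters; A by 46.
C wins the runoff.

C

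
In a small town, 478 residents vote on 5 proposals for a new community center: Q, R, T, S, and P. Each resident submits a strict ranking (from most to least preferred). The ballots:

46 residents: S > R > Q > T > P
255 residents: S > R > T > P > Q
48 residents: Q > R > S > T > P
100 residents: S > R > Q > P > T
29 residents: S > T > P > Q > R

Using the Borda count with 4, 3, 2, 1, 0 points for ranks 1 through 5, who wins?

S

Q: 46·2 + 255·0 + 48·4 + 100·2 + 29·1 = 513
R: 46·3 + 255·3 + 48·3 + 100·3 + 29·0 = 1347
T: 46·1 + 255·2 + 48·1 + 100·0 + 29·3 = 691
S: 46·4 + 255·4 + 48·2 + 100·4 + 29·4 = 1816
P: 46·0 + 255·1 + 48·0 + 100·1 + 29·2 = 413
S has the highest Borda score (1816).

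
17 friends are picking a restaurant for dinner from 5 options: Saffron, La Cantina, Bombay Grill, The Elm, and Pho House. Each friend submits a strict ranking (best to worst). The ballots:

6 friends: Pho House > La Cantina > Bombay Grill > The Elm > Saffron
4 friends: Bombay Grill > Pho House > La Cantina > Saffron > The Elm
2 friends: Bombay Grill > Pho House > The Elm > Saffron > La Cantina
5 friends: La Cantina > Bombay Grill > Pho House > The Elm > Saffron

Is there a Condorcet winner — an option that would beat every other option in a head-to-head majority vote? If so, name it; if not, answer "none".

none

Checking pairwise contests:
La Cantina beats Saffron 15–2.
Pho House beats La Cantina 12–5.
La Cantina beats Bombay Grill 11–6.
La Cantina beats The Elm 15–2.
Bombay Grill beats Pho House 11–6.
Every option loses at least one head-to-head, so there is no Condorcet winner.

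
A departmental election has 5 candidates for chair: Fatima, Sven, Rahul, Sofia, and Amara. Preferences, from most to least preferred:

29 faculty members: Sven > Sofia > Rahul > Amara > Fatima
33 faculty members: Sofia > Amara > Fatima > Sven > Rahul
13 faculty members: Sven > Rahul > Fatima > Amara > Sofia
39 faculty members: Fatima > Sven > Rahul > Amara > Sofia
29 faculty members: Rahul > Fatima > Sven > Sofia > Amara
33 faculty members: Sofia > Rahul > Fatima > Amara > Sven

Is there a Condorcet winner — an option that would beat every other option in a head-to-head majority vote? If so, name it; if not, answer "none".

none

Checking pairwise contests:
Rahul beats Fatima 104–72.
Fatima beats Sven 134–42.
Sven beats Rahul 114–62.
Sven beats Sofia 110–66.
Fatima beats Amara 114–62.
Every option loses at least one head-to-head, so there is no Condorcet winner.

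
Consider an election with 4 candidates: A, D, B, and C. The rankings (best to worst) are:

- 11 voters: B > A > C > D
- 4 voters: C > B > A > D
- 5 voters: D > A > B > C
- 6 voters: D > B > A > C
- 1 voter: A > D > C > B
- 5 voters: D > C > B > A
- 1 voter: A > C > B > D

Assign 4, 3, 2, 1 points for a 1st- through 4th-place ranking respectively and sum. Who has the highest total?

A: 11·3 + 4·2 + 5·3 + 6·2 + 1·4 + 5·1 + 1·4 = 81
D: 11·1 + 4·1 + 5·4 + 6·4 + 1·3 + 5·4 + 1·1 = 83
B: 11·4 + 4·3 + 5·2 + 6·3 + 1·1 + 5·2 + 1·2 = 97
C: 11·2 + 4·4 + 5·1 + 6·1 + 1·2 + 5·3 + 1·3 = 69
B has the highest Borda score (97).

B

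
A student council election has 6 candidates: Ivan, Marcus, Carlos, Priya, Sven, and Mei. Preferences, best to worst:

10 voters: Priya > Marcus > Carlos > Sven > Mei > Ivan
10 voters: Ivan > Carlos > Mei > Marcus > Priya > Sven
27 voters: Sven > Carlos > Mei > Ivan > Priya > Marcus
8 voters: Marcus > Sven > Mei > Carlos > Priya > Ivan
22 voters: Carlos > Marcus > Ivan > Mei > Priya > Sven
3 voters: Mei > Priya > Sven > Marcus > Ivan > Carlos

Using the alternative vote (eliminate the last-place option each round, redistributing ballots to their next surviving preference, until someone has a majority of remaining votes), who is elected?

Carlos

Round 1: Ivan 10, Marcus 8, Carlos 22, Priya 10, Sven 27, Mei 3. Eliminate Mei.
Round 2: Ivan 10, Marcus 8, Carlos 22, Priya 13, Sven 27. Eliminate Marcus.
Round 3: Ivan 10, Carlos 22, Priya 13, Sven 35. Eliminate Ivan.
Round 4: Carlos 32, Priya 13, Sven 35. Eliminate Priya.
Round 5: Carlos 42, Sven 38. Carlos has a majority.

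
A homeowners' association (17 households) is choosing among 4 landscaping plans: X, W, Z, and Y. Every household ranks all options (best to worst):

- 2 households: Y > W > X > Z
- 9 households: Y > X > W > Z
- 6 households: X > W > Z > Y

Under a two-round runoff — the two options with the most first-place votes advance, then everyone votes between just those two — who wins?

Y

Round 1 first-place votes: X 6, W 0, Z 0, Y 11.
Y and X advance.
Runoff: Y is preferred to X by 11 voters; X by 6.
Y wins the runoff.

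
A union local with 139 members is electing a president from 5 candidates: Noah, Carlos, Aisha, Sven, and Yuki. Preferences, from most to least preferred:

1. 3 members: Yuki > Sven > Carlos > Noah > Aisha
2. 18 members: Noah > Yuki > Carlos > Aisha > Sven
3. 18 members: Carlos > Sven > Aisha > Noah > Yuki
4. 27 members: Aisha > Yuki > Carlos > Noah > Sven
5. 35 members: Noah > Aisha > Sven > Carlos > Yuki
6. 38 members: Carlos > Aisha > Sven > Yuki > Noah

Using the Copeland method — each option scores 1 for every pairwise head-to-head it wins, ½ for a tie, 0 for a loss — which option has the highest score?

Noah: beats Sven and Yuki; loses to Carlos and Aisha → score 2.
Carlos: beats Noah, Aisha, Sven, and Yuki → score 4.
Aisha: beats Noah, Sven, and Yuki; loses to Carlos → score 3.
Sven: beats Yuki; loses to Noah, Carlos, and Aisha → score 1.
Yuki: loses to Noah, Carlos, Aisha, and Sven → score 0.
Carlos has the best pairwise record.

Carlos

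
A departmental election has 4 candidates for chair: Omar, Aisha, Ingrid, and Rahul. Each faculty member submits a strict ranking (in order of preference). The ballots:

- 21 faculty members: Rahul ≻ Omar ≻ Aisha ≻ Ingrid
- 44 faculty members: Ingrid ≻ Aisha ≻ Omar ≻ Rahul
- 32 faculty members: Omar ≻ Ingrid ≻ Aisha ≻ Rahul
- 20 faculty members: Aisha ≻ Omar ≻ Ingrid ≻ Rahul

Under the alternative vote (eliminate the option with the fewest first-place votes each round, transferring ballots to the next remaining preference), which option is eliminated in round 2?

Rahul

Round 1: Omar 32, Aisha 20, Ingrid 44, Rahul 21. Eliminate Aisha.
Round 2: Omar 52, Ingrid 44, Rahul 21. Eliminate Rahul.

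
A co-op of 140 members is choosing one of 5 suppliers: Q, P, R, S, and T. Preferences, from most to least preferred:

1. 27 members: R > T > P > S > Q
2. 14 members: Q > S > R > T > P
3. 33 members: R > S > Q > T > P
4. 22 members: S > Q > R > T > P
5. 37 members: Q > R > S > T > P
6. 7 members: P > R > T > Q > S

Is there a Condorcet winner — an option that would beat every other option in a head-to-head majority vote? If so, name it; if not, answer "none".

Checking pairwise contests:
S beats Q 82–58.
Q beats P 106–34.
Q beats R 73–67.
R beats S 104–36.
Q beats T 106–34.
Every option loses at least one head-to-head, so there is no Condorcet winner.

none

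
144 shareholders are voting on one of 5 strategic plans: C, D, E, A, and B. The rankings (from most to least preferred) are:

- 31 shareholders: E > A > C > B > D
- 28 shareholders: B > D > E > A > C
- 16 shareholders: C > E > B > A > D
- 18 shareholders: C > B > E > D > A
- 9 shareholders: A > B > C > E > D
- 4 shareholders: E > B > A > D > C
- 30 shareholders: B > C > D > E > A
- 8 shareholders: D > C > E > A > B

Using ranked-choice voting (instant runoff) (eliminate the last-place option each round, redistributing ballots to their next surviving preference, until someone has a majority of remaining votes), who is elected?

C

Round 1: C 34, D 8, E 35, A 9, B 58. Eliminate D.
Round 2: C 42, E 35, A 9, B 58. Eliminate A.
Round 3: C 42, E 35, B 67. Eliminate E.
Round 4: C 73, B 71. C has a majority.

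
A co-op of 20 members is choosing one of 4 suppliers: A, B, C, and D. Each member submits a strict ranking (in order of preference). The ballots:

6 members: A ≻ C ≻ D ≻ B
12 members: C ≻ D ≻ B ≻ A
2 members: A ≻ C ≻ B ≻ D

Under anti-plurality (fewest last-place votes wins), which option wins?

C

Last-place votes: A 12, B 6, C 0, D 2.
C is ranked last by the fewest voters, so C wins.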